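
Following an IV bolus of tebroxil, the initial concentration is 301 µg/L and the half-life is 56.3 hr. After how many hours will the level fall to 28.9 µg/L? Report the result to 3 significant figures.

k = ln 2 / 56.3 = 0.01231 hr⁻¹
C(t) = C₀ e^(−kt)  ⇒  t = ln(C₀/C) / k
t = ln(301/28.9) / 0.01231 = 2.343 / 0.01231 ≈ 190 hours

190 hours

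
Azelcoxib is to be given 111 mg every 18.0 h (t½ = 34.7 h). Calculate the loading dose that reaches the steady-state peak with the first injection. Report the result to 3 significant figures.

k = ln 2 / 34.7 = 0.01998 h⁻¹
Accumulation ratio R = 1 / (1 − e^(−kτ)) = 1 / (1 − e^(−0.01998×18.0)) = 1 / (1 − 0.6980) = 3.311
Loading dose = maintenance dose × R = 111 × 3.311 ≈ 368 mg

368 mg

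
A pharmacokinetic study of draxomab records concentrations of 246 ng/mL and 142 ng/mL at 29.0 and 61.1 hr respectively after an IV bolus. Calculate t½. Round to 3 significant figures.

40.5 hours

k = ln(C₁/C₂) / (t₂ − t₁) = ln(246/142) / (61.1 − 29.0)
  = 0.5495 / 32.10 = 0.01712 hr⁻¹
t½ = ln 2 / k = ln 2 / 0.01712 ≈ 40.5 hours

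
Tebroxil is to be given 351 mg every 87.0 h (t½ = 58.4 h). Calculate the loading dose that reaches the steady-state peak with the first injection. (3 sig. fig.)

k = ln 2 / 58.4 = 0.01187 h⁻¹
Accumulation ratio R = 1 / (1 − e^(−kτ)) = 1 / (1 − e^(−0.01187×87.0)) = 1 / (1 − 0.3561) = 1.553
Loading dose = maintenance dose × R = 351 × 1.553 ≈ 545 mg

545 mg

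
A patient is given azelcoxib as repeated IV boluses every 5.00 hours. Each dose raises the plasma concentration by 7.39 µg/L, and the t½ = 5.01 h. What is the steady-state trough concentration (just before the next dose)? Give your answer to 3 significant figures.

7.41 µg/L

k = ln 2 / 5.01 = 0.1384 h⁻¹
Fraction remaining after one interval: e^(−kτ) = e^(−0.1384 × 5.00) = 0.5007
R = 1 / (1 − 0.5007) = 2.003
Css,max = 7.39 × 2.003 = 14.80 µg/L
Css,min = Css,max × e^(−kτ) = 14.80 × 0.5007 ≈ 7.41 µg/L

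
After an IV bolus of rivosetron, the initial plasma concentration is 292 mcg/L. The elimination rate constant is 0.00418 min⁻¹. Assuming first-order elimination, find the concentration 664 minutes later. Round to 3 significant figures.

C(t) = C₀ e^(−kt) = 292 × e^(−0.004180 × 664) = 292 × e^(−2.776) = 292 × 0.06232 ≈ 18.2 mcg/L

18.2 mcg/L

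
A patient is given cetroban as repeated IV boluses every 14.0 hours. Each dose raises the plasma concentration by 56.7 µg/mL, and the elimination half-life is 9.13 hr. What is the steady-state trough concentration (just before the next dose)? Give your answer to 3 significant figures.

29.9 µg/mL

k = ln 2 / 9.13 = 0.07592 hr⁻¹
Fraction remaining after one interval: e^(−kτ) = e^(−0.07592 × 14.0) = 0.3455
R = 1 / (1 − 0.3455) = 1.528
Css,max = 56.7 × 1.528 = 86.63 µg/mL
Css,min = Css,max × e^(−kτ) = 86.63 × 0.3455 ≈ 29.9 µg/mL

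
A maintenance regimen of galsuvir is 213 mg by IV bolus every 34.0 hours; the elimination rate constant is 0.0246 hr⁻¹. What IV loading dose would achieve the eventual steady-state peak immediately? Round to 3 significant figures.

Accumulation ratio R = 1 / (1 − e^(−kτ)) = 1 / (1 − e^(−0.02460×34.0)) = 1 / (1 − 0.4333) = 1.765
Loading dose = maintenance dose × R = 213 × 1.765 ≈ 376 mg

376 mg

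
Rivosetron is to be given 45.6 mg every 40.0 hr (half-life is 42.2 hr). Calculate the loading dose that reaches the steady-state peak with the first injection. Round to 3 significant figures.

k = ln 2 / 42.2 = 0.01643 hr⁻¹
Accumulation ratio R = 1 / (1 − e^(−kτ)) = 1 / (1 − e^(−0.01643×40.0)) = 1 / (1 − 0.5184) = 2.076
Loading dose = maintenance dose × R = 45.6 × 2.076 ≈ 94.7 mg

94.7 mg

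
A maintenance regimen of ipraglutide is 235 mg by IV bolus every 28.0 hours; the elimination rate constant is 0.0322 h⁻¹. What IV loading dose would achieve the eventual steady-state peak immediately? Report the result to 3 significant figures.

396 mg

Accumulation ratio R = 1 / (1 − e^(−kτ)) = 1 / (1 − e^(−0.03220×28.0)) = 1 / (1 − 0.4059) = 1.683
Loading dose = maintenance dose × R = 235 × 1.683 ≈ 396 mg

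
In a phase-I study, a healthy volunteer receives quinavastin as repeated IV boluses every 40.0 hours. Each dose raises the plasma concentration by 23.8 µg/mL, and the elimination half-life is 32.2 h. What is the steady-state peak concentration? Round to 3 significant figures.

k = ln 2 / 32.2 = 0.02153 h⁻¹
Fraction remaining after one interval: e^(−kτ) = e^(−0.02153 × 40.0) = 0.4227
R = 1 / (1 − 0.4227) = 1.732
Css,max = 23.8 × 1.732 ≈ 41.2 µg/mL

41.2 µg/mL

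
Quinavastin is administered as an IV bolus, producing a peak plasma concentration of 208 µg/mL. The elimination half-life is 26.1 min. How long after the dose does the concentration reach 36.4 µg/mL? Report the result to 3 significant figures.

65.6 minutes

k = ln 2 / 26.1 = 0.02656 min⁻¹
C(t) = C₀ e^(−kt)  ⇒  t = ln(C₀/C) / k
t = ln(208/36.4) / 0.02656 = 1.743 / 0.02656 ≈ 65.6 minutes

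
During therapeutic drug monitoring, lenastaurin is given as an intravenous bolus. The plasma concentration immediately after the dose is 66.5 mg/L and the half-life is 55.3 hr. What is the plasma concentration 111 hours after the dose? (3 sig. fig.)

k = ln 2 / 55.3 = 0.01253 hr⁻¹
C(t) = C₀ e^(−kt) = 66.5 × e^(−0.01253 × 111) = 66.5 × e^(−1.391) = 66.5 × 0.2487 ≈ 16.5 mg/L

16.5 mg/L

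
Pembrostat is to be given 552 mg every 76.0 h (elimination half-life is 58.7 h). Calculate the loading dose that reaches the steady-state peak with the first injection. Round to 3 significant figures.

k = ln 2 / 58.7 = 0.01181 h⁻¹
Accumulation ratio R = 1 / (1 − e^(−kτ)) = 1 / (1 − e^(−0.01181×76.0)) = 1 / (1 − 0.4076) = 1.688
Loading dose = maintenance dose × R = 552 × 1.688 ≈ 932 mg

932 mg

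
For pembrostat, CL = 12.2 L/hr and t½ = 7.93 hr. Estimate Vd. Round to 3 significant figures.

k = ln 2 / t½ = ln 2 / 7.93 = 0.08741 hr⁻¹
V = CL / k = 12.2 / 0.08741 ≈ 140 L

140 L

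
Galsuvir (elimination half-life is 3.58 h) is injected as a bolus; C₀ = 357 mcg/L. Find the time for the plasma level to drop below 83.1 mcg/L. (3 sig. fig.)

7.53 hours

k = ln 2 / 3.58 = 0.1936 h⁻¹
C(t) = C₀ e^(−kt)  ⇒  t = ln(C₀/C) / k
t = ln(357/83.1) / 0.1936 = 1.458 / 0.1936 ≈ 7.53 hours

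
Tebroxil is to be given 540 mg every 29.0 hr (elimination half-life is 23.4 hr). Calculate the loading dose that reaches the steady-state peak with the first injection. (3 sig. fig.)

937 mg

k = ln 2 / 23.4 = 0.02962 hr⁻¹
Accumulation ratio R = 1 / (1 − e^(−kτ)) = 1 / (1 − e^(−0.02962×29.0)) = 1 / (1 − 0.4236) = 1.735
Loading dose = maintenance dose × R = 540 × 1.735 ≈ 937 mg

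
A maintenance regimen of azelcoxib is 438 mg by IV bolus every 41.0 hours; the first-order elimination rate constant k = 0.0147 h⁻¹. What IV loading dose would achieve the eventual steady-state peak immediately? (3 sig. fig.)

Accumulation ratio R = 1 / (1 − e^(−kτ)) = 1 / (1 − e^(−0.01470×41.0)) = 1 / (1 − 0.5473) = 2.209
Loading dose = maintenance dose × R = 438 × 2.209 ≈ 968 mg

968 mg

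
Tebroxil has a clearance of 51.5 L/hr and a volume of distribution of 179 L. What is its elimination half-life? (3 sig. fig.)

k = CL / V = 51.5 / 179 = 0.2877 hr⁻¹
t½ = ln 2 / k = ln 2 / 0.2877 ≈ 2.41 hours

2.41 hours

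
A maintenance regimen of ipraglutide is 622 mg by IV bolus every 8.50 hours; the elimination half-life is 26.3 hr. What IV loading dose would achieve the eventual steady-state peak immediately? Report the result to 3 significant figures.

k = ln 2 / 26.3 = 0.02636 hr⁻¹
Accumulation ratio R = 1 / (1 − e^(−kτ)) = 1 / (1 − e^(−0.02636×8.50)) = 1 / (1 − 0.7993) = 4.983
Loading dose = maintenance dose × R = 622 × 4.983 ≈ 3100 mg

3100 mg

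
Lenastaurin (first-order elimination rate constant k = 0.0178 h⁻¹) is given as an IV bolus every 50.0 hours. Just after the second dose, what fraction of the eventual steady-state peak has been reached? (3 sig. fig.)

0.831

f_n = 1 − e^(−nkτ) = 1 − e^(−2 × 0.01780 × 50.0) = 1 − e^(−1.780) = 1 − 0.1686 ≈ 0.831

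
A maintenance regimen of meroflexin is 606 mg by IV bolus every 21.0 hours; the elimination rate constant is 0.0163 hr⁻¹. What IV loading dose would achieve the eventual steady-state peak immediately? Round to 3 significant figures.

2090 mg

Accumulation ratio R = 1 / (1 − e^(−kτ)) = 1 / (1 − e^(−0.01630×21.0)) = 1 / (1 − 0.7101) = 3.450
Loading dose = maintenance dose × R = 606 × 3.450 ≈ 2090 mg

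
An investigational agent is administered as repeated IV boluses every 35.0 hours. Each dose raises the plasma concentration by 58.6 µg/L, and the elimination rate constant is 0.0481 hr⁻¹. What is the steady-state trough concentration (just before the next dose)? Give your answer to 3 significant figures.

13.4 µg/L

Fraction remaining after one interval: e^(−kτ) = e^(−0.04810 × 35.0) = 0.1857
R = 1 / (1 − 0.1857) = 1.228
Css,max = 58.6 × 1.228 = 71.97 µg/L
Css,min = Css,max × e^(−kτ) = 71.97 × 0.1857 ≈ 13.4 µg/L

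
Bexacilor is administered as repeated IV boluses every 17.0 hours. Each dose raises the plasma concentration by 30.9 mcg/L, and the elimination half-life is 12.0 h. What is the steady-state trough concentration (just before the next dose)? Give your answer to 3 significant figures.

18.5 mcg/L

k = ln 2 / 12.0 = 0.05776 h⁻¹
Fraction remaining after one interval: e^(−kτ) = e^(−0.05776 × 17.0) = 0.3746
R = 1 / (1 − 0.3746) = 1.599
Css,max = 30.9 × 1.599 = 49.41 mcg/L
Css,min = Css,max × e^(−kτ) = 49.41 × 0.3746 ≈ 18.5 mcg/L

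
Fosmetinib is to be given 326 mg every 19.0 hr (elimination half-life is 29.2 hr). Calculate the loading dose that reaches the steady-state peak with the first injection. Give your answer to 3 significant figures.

k = ln 2 / 29.2 = 0.02374 hr⁻¹
Accumulation ratio R = 1 / (1 − e^(−kτ)) = 1 / (1 − e^(−0.02374×19.0)) = 1 / (1 − 0.6370) = 2.755
Loading dose = maintenance dose × R = 326 × 2.755 ≈ 898 mg

898 mg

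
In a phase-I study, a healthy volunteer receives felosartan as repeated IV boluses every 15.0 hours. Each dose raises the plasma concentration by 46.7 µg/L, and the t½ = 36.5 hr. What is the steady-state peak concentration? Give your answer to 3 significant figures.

k = ln 2 / 36.5 = 0.01899 hr⁻¹
Fraction remaining after one interval: e^(−kτ) = e^(−0.01899 × 15.0) = 0.7521
R = 1 / (1 − 0.7521) = 4.034
Css,max = 46.7 × 4.034 ≈ 188 µg/L

188 µg/L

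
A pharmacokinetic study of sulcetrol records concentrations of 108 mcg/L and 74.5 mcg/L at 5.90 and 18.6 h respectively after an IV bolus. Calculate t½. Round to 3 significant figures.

23.7 hours

k = ln(C₁/C₂) / (t₂ − t₁) = ln(108/74.5) / (18.6 − 5.90)
  = 0.3713 / 12.70 = 0.02924 h⁻¹
t½ = ln 2 / k = ln 2 / 0.02924 ≈ 23.7 hours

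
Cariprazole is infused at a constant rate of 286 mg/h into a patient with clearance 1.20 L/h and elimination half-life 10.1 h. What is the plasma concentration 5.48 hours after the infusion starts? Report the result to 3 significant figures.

74.7 µg/mL

Css = rate / CL = 286 / 1.20 = 238.3 µg/mL
k = ln 2 / 10.1 = 0.06863 h⁻¹
C(t) = Css (1 − e^(−kt)) = 238.3 × (1 − e^(−0.3761)) = 238.3 × 0.3135 ≈ 74.7 µg/mL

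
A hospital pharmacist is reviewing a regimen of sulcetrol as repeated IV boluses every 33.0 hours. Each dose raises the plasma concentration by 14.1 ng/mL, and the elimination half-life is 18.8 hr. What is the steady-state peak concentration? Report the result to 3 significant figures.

20.0 ng/mL

k = ln 2 / 18.8 = 0.03687 hr⁻¹
Fraction remaining after one interval: e^(−kτ) = e^(−0.03687 × 33.0) = 0.2962
R = 1 / (1 − 0.2962) = 1.421
Css,max = 14.1 × 1.421 ≈ 20.0 ng/mL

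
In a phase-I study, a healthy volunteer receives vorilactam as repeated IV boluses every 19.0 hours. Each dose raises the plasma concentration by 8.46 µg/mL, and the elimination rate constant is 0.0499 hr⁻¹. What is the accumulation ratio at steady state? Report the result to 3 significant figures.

Fraction remaining after one interval: e^(−kτ) = e^(−0.04990 × 19.0) = 0.3875
R = 1 / (1 − 0.3875) = 1 / 0.6125 ≈ 1.63

1.63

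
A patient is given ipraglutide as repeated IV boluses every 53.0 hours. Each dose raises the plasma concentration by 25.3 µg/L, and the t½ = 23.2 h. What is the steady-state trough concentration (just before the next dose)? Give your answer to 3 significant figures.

k = ln 2 / 23.2 = 0.02988 h⁻¹
Fraction remaining after one interval: e^(−kτ) = e^(−0.02988 × 53.0) = 0.2053
R = 1 / (1 − 0.2053) = 1.258
Css,max = 25.3 × 1.258 = 31.83 µg/L
Css,min = Css,max × e^(−kτ) = 31.83 × 0.2053 ≈ 6.53 µg/L

6.53 µg/L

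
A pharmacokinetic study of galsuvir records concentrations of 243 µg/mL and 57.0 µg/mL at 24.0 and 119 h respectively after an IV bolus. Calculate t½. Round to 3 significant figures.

45.4 hours

k = ln(C₁/C₂) / (t₂ − t₁) = ln(243/57.0) / (119 − 24.0)
  = 1.450 / 95.00 = 0.01526 h⁻¹
t½ = ln 2 / k = ln 2 / 0.01526 ≈ 45.4 hours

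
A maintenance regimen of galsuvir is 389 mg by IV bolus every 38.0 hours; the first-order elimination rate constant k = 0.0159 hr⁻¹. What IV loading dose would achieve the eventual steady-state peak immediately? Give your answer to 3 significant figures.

Accumulation ratio R = 1 / (1 − e^(−kτ)) = 1 / (1 − e^(−0.01590×38.0)) = 1 / (1 − 0.5465) = 2.205
Loading dose = maintenance dose × R = 389 × 2.205 ≈ 858 mg

858 mg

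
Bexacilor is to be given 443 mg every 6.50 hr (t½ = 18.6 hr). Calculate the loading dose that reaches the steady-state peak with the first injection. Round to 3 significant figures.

k = ln 2 / 18.6 = 0.03727 hr⁻¹
Accumulation ratio R = 1 / (1 − e^(−kτ)) = 1 / (1 − e^(−0.03727×6.50)) = 1 / (1 − 0.7849) = 4.648
Loading dose = maintenance dose × R = 443 × 4.648 ≈ 2060 mg

2060 mg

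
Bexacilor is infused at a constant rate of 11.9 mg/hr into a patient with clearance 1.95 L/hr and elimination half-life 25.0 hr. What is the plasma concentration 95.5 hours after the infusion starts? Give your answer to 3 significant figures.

5.67 mg/L

Css = rate / CL = 11.9 / 1.95 = 6.103 mg/L
k = ln 2 / 25.0 = 0.02773 hr⁻¹
C(t) = Css (1 − e^(−kt)) = 6.103 × (1 − e^(−2.648)) = 6.103 × 0.9292 ≈ 5.67 mg/L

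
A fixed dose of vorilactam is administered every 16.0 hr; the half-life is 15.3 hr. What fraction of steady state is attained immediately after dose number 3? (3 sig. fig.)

0.886

k = ln 2 / 15.3 = 0.04530 hr⁻¹
f_n = 1 − e^(−nkτ) = 1 − e^(−3 × 0.04530 × 16.0) = 1 − e^(−2.175) = 1 − 0.1137 ≈ 0.886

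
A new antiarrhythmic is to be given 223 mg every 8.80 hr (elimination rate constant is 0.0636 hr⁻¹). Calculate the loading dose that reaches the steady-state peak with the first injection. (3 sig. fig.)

Accumulation ratio R = 1 / (1 − e^(−kτ)) = 1 / (1 − e^(−0.06360×8.80)) = 1 / (1 − 0.5714) = 2.333
Loading dose = maintenance dose × R = 223 × 2.333 ≈ 520 mg

520 mg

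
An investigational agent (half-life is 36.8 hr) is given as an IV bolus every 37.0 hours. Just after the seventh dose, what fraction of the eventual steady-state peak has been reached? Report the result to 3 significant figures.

k = ln 2 / 36.8 = 0.01884 hr⁻¹
f_n = 1 − e^(−nkτ) = 1 − e^(−7 × 0.01884 × 37.0) = 1 − e^(−4.878) = 1 − 0.007609 ≈ 0.992

0.992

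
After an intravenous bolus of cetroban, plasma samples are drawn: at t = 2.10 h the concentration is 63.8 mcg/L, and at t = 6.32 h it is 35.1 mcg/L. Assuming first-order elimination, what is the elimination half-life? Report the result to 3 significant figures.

k = ln(C₁/C₂) / (t₂ − t₁) = ln(63.8/35.1) / (6.32 − 2.10)
  = 0.5976 / 4.220 = 0.1416 h⁻¹
t½ = ln 2 / k = ln 2 / 0.1416 ≈ 4.90 hours

4.90 hours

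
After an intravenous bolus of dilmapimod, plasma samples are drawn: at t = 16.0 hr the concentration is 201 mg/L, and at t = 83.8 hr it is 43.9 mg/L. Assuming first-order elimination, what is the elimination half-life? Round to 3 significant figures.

30.9 hours

k = ln(C₁/C₂) / (t₂ − t₁) = ln(201/43.9) / (83.8 − 16.0)
  = 1.521 / 67.80 = 0.02244 hr⁻¹
t½ = ln 2 / k = ln 2 / 0.02244 ≈ 30.9 hours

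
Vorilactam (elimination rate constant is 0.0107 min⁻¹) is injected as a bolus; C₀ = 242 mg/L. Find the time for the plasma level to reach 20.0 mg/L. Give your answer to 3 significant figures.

C(t) = C₀ e^(−kt)  ⇒  t = ln(C₀/C) / k
t = ln(242/20.0) / 0.01070 = 2.493 / 0.01070 ≈ 233 minutes

233 minutes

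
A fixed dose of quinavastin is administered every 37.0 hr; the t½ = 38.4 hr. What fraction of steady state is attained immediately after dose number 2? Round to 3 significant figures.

0.737

k = ln 2 / 38.4 = 0.01805 hr⁻¹
f_n = 1 − e^(−nkτ) = 1 − e^(−2 × 0.01805 × 37.0) = 1 − e^(−1.336) = 1 − 0.2630 ≈ 0.737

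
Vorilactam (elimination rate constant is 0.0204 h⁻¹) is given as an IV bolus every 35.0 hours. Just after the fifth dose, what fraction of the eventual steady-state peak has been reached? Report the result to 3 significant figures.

0.972

f_n = 1 − e^(−nkτ) = 1 − e^(−5 × 0.02040 × 35.0) = 1 − e^(−3.570) = 1 − 0.02816 ≈ 0.972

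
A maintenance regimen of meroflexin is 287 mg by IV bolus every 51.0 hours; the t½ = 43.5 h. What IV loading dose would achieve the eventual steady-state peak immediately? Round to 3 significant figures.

516 mg

k = ln 2 / 43.5 = 0.01593 h⁻¹
Accumulation ratio R = 1 / (1 − e^(−kτ)) = 1 / (1 − e^(−0.01593×51.0)) = 1 / (1 − 0.4437) = 1.798
Loading dose = maintenance dose × R = 287 × 1.798 ≈ 516 mg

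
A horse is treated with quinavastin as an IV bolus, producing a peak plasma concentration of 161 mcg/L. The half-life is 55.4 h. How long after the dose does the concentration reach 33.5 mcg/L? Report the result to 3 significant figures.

k = ln 2 / 55.4 = 0.01251 h⁻¹
C(t) = C₀ e^(−kt)  ⇒  t = ln(C₀/C) / k
t = ln(161/33.5) / 0.01251 = 1.570 / 0.01251 ≈ 125 hours

125 hours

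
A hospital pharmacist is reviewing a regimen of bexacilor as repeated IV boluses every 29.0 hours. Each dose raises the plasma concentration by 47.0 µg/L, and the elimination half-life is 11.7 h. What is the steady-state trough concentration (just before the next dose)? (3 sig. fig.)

k = ln 2 / 11.7 = 0.05924 h⁻¹
Fraction remaining after one interval: e^(−kτ) = e^(−0.05924 × 29.0) = 0.1794
R = 1 / (1 − 0.1794) = 1.219
Css,max = 47.0 × 1.219 = 57.28 µg/L
Css,min = Css,max × e^(−kτ) = 57.28 × 0.1794 ≈ 10.3 µg/L

10.3 µg/L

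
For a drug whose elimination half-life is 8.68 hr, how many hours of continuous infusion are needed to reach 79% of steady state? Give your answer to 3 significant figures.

k = ln 2 / 8.68 = 0.07986 hr⁻¹
f = 1 − e^(−kt)  ⇒  t = −ln(1 − f) / k
t = −ln(1 − 0.79) / 0.07986 = 1.561 / 0.07986 ≈ 19.5 hours

19.5 hours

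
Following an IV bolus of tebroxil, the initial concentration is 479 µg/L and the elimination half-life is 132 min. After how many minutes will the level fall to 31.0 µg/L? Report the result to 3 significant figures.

k = ln 2 / 132 = 0.005251 min⁻¹
C(t) = C₀ e^(−kt)  ⇒  t = ln(C₀/C) / k
t = ln(479/31.0) / 0.005251 = 2.738 / 0.005251 ≈ 521 minutes

521 minutes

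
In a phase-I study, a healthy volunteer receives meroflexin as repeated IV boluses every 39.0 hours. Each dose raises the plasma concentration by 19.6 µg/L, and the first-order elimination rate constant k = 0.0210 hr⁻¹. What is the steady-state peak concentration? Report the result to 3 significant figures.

Fraction remaining after one interval: e^(−kτ) = e^(−0.02100 × 39.0) = 0.4409
R = 1 / (1 − 0.4409) = 1.789
Css,max = 19.6 × 1.789 ≈ 35.1 µg/L

35.1 µg/L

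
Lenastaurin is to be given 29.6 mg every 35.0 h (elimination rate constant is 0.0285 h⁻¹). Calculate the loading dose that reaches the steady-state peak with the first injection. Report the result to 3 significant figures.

46.9 mg

Accumulation ratio R = 1 / (1 − e^(−kτ)) = 1 / (1 − e^(−0.02850×35.0)) = 1 / (1 − 0.3688) = 1.584
Loading dose = maintenance dose × R = 29.6 × 1.584 ≈ 46.9 mg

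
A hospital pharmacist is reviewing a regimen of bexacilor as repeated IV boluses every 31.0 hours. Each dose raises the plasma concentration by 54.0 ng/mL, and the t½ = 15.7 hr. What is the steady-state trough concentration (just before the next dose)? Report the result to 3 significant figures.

k = ln 2 / 15.7 = 0.04415 hr⁻¹
Fraction remaining after one interval: e^(−kτ) = e^(−0.04415 × 31.0) = 0.2545
R = 1 / (1 − 0.2545) = 1.341
Css,max = 54.0 × 1.341 = 72.43 ng/mL
Css,min = Css,max × e^(−kτ) = 72.43 × 0.2545 ≈ 18.4 ng/mL

18.4 ng/mL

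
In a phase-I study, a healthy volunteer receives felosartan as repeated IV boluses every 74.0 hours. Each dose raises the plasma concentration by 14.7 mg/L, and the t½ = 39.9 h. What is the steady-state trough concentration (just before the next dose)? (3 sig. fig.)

5.62 mg/L

k = ln 2 / 39.9 = 0.01737 h⁻¹
Fraction remaining after one interval: e^(−kτ) = e^(−0.01737 × 74.0) = 0.2765
R = 1 / (1 − 0.2765) = 1.382
Css,max = 14.7 × 1.382 = 20.32 mg/L
Css,min = Css,max × e^(−kτ) = 20.32 × 0.2765 ≈ 5.62 mg/L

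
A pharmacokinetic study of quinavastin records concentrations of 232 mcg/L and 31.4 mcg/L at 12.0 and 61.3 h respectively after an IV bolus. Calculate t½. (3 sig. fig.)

17.1 hours

k = ln(C₁/C₂) / (t₂ − t₁) = ln(232/31.4) / (61.3 − 12.0)
  = 2.000 / 49.30 = 0.04057 h⁻¹
t½ = ln 2 / k = ln 2 / 0.04057 ≈ 17.1 hours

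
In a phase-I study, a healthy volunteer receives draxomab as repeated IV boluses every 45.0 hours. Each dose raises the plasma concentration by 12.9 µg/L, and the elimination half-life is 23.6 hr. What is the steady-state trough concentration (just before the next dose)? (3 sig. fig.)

k = ln 2 / 23.6 = 0.02937 hr⁻¹
Fraction remaining after one interval: e^(−kτ) = e^(−0.02937 × 45.0) = 0.2667
R = 1 / (1 − 0.2667) = 1.364
Css,max = 12.9 × 1.364 = 17.59 µg/L
Css,min = Css,max × e^(−kτ) = 17.59 × 0.2667 ≈ 4.69 µg/L

4.69 µg/L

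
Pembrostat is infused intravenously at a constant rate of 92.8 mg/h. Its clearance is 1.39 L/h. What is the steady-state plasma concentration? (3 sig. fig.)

Css = infusion rate / CL = 92.8 / 1.39 ≈ 66.8 mg/L

66.8 mg/L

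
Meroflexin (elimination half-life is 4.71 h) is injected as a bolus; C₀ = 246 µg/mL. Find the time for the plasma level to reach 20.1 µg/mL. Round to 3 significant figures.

k = ln 2 / 4.71 = 0.1472 h⁻¹
C(t) = C₀ e^(−kt)  ⇒  t = ln(C₀/C) / k
t = ln(246/20.1) / 0.1472 = 2.505 / 0.1472 ≈ 17.0 hours

17.0 hours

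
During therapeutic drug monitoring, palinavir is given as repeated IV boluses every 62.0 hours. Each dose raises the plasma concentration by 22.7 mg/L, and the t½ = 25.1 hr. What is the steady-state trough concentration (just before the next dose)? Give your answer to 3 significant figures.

5.00 mg/L

k = ln 2 / 25.1 = 0.02762 hr⁻¹
Fraction remaining after one interval: e^(−kτ) = e^(−0.02762 × 62.0) = 0.1805
R = 1 / (1 − 0.1805) = 1.220
Css,max = 22.7 × 1.220 = 27.70 mg/L
Css,min = Css,max × e^(−kτ) = 27.70 × 0.1805 ≈ 5.00 mg/L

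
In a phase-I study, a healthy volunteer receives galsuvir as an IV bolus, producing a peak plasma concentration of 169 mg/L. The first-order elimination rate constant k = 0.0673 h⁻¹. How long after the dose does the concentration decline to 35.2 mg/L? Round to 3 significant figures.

23.3 hours

C(t) = C₀ e^(−kt)  ⇒  t = ln(C₀/C) / k
t = ln(169/35.2) / 0.06730 = 1.569 / 0.06730 ≈ 23.3 hours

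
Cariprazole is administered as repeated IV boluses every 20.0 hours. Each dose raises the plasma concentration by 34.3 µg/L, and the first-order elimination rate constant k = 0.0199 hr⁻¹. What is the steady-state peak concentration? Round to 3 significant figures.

Fraction remaining after one interval: e^(−kτ) = e^(−0.01990 × 20.0) = 0.6717
R = 1 / (1 − 0.6717) = 3.046
Css,max = 34.3 × 3.046 ≈ 104 µg/L

104 µg/L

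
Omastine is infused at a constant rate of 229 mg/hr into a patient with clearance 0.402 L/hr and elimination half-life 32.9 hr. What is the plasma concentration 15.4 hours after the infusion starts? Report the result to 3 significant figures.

158 mg/L

Css = rate / CL = 229 / 0.402 = 569.7 mg/L
k = ln 2 / 32.9 = 0.02107 hr⁻¹
C(t) = Css (1 − e^(−kt)) = 569.7 × (1 − e^(−0.3245)) = 569.7 × 0.2771 ≈ 158 mg/L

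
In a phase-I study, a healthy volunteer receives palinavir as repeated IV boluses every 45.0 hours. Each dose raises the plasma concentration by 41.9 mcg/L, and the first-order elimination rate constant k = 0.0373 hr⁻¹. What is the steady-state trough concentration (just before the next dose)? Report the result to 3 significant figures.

9.62 mcg/L

Fraction remaining after one interval: e^(−kτ) = e^(−0.03730 × 45.0) = 0.1867
R = 1 / (1 − 0.1867) = 1.229
Css,max = 41.9 × 1.229 = 51.52 mcg/L
Css,min = Css,max × e^(−kτ) = 51.52 × 0.1867 ≈ 9.62 mcg/L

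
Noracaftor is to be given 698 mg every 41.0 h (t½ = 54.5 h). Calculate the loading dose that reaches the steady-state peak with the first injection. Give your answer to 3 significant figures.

1720 mg

k = ln 2 / 54.5 = 0.01272 h⁻¹
Accumulation ratio R = 1 / (1 − e^(−kτ)) = 1 / (1 − e^(−0.01272×41.0)) = 1 / (1 − 0.5937) = 2.461
Loading dose = maintenance dose × R = 698 × 2.461 ≈ 1720 mg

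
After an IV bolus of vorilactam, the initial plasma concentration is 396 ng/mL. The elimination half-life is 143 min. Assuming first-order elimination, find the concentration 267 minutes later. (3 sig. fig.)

109 ng/mL

k = ln 2 / 143 = 0.004847 min⁻¹
C(t) = C₀ e^(−kt) = 396 × e^(−0.004847 × 267) = 396 × e^(−1.294) = 396 × 0.2741 ≈ 109 ng/mL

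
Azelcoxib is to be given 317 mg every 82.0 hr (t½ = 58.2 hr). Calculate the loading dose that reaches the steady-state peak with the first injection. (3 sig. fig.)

508 mg

k = ln 2 / 58.2 = 0.01191 hr⁻¹
Accumulation ratio R = 1 / (1 − e^(−kτ)) = 1 / (1 − e^(−0.01191×82.0)) = 1 / (1 − 0.3766) = 1.604
Loading dose = maintenance dose × R = 317 × 1.604 ≈ 508 mg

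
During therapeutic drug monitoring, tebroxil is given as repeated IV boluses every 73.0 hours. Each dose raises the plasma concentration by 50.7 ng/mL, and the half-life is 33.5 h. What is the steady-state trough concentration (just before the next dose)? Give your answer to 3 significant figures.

14.4 ng/mL

k = ln 2 / 33.5 = 0.02069 h⁻¹
Fraction remaining after one interval: e^(−kτ) = e^(−0.02069 × 73.0) = 0.2208
R = 1 / (1 − 0.2208) = 1.283
Css,max = 50.7 × 1.283 = 65.07 ng/mL
Css,min = Css,max × e^(−kτ) = 65.07 × 0.2208 ≈ 14.4 ng/mL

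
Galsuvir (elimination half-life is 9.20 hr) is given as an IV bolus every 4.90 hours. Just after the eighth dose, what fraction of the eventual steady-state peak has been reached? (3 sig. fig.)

k = ln 2 / 9.20 = 0.07534 hr⁻¹
f_n = 1 − e^(−nkτ) = 1 − e^(−8 × 0.07534 × 4.90) = 1 − e^(−2.953) = 1 − 0.05216 ≈ 0.948

0.948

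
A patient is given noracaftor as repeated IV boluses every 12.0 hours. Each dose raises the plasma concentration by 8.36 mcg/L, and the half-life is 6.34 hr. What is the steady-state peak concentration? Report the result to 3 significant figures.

11.4 mcg/L

k = ln 2 / 6.34 = 0.1093 hr⁻¹
Fraction remaining after one interval: e^(−kτ) = e^(−0.1093 × 12.0) = 0.2693
R = 1 / (1 − 0.2693) = 1.369
Css,max = 8.36 × 1.369 ≈ 11.4 mcg/L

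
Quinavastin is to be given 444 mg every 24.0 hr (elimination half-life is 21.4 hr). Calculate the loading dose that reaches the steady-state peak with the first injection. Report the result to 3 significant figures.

k = ln 2 / 21.4 = 0.03239 hr⁻¹
Accumulation ratio R = 1 / (1 − e^(−kτ)) = 1 / (1 − e^(−0.03239×24.0)) = 1 / (1 − 0.4596) = 1.851
Loading dose = maintenance dose × R = 444 × 1.851 ≈ 822 mg

822 mg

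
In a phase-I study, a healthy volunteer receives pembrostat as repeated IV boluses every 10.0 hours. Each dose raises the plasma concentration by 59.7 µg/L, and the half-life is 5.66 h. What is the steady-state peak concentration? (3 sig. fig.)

84.5 µg/L

k = ln 2 / 5.66 = 0.1225 h⁻¹
Fraction remaining after one interval: e^(−kτ) = e^(−0.1225 × 10.0) = 0.2939
R = 1 / (1 − 0.2939) = 1.416
Css,max = 59.7 × 1.416 ≈ 84.5 µg/L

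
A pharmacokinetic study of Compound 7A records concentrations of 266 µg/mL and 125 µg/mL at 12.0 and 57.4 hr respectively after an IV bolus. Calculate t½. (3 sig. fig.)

41.7 hours

k = ln(C₁/C₂) / (t₂ − t₁) = ln(266/125) / (57.4 − 12.0)
  = 0.7552 / 45.40 = 0.01663 hr⁻¹
t½ = ln 2 / k = ln 2 / 0.01663 ≈ 41.7 hours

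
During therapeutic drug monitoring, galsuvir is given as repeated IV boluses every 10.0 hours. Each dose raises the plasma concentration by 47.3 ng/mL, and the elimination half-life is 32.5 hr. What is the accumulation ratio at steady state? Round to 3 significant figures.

k = ln 2 / 32.5 = 0.02133 hr⁻¹
Fraction remaining after one interval: e^(−kτ) = e^(−0.02133 × 10.0) = 0.8079
R = 1 / (1 − 0.8079) = 1 / 0.1921 ≈ 5.21

5.21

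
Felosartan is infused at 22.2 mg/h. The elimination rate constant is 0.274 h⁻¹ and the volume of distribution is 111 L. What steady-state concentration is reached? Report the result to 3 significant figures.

CL = k · V = 0.274 × 111 = 30.41 L/h
Css = rate / CL = 22.2 / 30.41 ≈ 0.730 mg/L

0.730 mg/L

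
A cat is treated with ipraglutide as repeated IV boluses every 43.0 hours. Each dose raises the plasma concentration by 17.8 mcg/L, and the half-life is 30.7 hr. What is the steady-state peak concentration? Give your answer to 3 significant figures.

28.7 mcg/L

k = ln 2 / 30.7 = 0.02258 hr⁻¹
Fraction remaining after one interval: e^(−kτ) = e^(−0.02258 × 43.0) = 0.3788
R = 1 / (1 − 0.3788) = 1.610
Css,max = 17.8 × 1.610 ≈ 28.7 mcg/L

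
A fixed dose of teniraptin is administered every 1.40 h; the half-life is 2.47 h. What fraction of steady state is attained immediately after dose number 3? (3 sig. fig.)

k = ln 2 / 2.47 = 0.2806 h⁻¹
f_n = 1 − e^(−nkτ) = 1 − e^(−3 × 0.2806 × 1.40) = 1 − e^(−1.179) = 1 − 0.3077 ≈ 0.692

0.692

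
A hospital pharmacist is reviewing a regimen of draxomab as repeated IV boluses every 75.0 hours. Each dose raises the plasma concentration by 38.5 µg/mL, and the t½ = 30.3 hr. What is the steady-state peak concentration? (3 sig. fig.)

k = ln 2 / 30.3 = 0.02288 hr⁻¹
Fraction remaining after one interval: e^(−kτ) = e^(−0.02288 × 75.0) = 0.1798
R = 1 / (1 − 0.1798) = 1.219
Css,max = 38.5 × 1.219 ≈ 46.9 µg/mL

46.9 µg/mL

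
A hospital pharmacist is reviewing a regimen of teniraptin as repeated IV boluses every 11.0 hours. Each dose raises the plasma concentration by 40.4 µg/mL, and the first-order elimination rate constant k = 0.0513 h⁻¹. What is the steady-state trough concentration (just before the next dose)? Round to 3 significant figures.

53.3 µg/mL

Fraction remaining after one interval: e^(−kτ) = e^(−0.05130 × 11.0) = 0.5688
R = 1 / (1 − 0.5688) = 2.319
Css,max = 40.4 × 2.319 = 93.68 µg/mL
Css,min = Css,max × e^(−kτ) = 93.68 × 0.5688 ≈ 53.3 µg/mL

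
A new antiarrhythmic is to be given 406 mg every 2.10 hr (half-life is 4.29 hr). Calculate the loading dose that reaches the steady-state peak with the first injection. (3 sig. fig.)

k = ln 2 / 4.29 = 0.1616 hr⁻¹
Accumulation ratio R = 1 / (1 − e^(−kτ)) = 1 / (1 − e^(−0.1616×2.10)) = 1 / (1 − 0.7123) = 3.475
Loading dose = maintenance dose × R = 406 × 3.475 ≈ 1410 mg

1410 mg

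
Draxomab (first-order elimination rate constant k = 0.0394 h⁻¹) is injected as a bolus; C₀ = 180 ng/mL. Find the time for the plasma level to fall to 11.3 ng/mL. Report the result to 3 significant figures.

C(t) = C₀ e^(−kt)  ⇒  t = ln(C₀/C) / k
t = ln(180/11.3) / 0.03940 = 2.768 / 0.03940 ≈ 70.3 hours

70.3 hours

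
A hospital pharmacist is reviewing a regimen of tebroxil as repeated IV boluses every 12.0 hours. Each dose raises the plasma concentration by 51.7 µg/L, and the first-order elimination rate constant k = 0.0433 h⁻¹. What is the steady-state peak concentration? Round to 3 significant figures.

128 µg/L

Fraction remaining after one interval: e^(−kτ) = e^(−0.04330 × 12.0) = 0.5948
R = 1 / (1 − 0.5948) = 2.468
Css,max = 51.7 × 2.468 ≈ 128 µg/L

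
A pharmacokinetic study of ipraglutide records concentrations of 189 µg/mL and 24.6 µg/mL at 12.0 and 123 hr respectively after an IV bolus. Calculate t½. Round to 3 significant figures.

k = ln(C₁/C₂) / (t₂ − t₁) = ln(189/24.6) / (123 − 12.0)
  = 2.039 / 111.0 = 0.01837 hr⁻¹
t½ = ln 2 / k = ln 2 / 0.01837 ≈ 37.7 hours

37.7 hours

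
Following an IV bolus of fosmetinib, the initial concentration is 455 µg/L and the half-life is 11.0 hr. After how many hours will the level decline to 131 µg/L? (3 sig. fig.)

19.8 hours

k = ln 2 / 11.0 = 0.06301 hr⁻¹
C(t) = C₀ e^(−kt)  ⇒  t = ln(C₀/C) / k
t = ln(455/131) / 0.06301 = 1.245 / 0.06301 ≈ 19.8 hours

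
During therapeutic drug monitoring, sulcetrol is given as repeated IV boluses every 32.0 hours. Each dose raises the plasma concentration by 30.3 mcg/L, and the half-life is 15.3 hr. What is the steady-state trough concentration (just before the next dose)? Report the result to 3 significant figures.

9.29 mcg/L

k = ln 2 / 15.3 = 0.04530 hr⁻¹
Fraction remaining after one interval: e^(−kτ) = e^(−0.04530 × 32.0) = 0.2346
R = 1 / (1 − 0.2346) = 1.307
Css,max = 30.3 × 1.307 = 39.59 mcg/L
Css,min = Css,max × e^(−kτ) = 39.59 × 0.2346 ≈ 9.29 mcg/L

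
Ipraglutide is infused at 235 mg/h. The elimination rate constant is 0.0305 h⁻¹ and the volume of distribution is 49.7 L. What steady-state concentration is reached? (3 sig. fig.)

155 µg/mL

CL = k · V = 0.0305 × 49.7 = 1.516 L/h
Css = rate / CL = 235 / 1.516 ≈ 155 µg/mL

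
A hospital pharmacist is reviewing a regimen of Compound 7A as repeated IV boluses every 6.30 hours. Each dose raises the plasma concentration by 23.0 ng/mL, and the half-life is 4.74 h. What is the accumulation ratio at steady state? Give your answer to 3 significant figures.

1.66

k = ln 2 / 4.74 = 0.1462 h⁻¹
Fraction remaining after one interval: e^(−kτ) = e^(−0.1462 × 6.30) = 0.3980
R = 1 / (1 − 0.3980) = 1 / 0.6020 ≈ 1.66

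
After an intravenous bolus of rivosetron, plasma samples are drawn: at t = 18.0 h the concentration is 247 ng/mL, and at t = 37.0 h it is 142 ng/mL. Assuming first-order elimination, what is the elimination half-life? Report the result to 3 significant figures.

23.8 hours

k = ln(C₁/C₂) / (t₂ − t₁) = ln(247/142) / (37.0 − 18.0)
  = 0.5536 / 19.00 = 0.02913 h⁻¹
t½ = ln 2 / k = ln 2 / 0.02913 ≈ 23.8 hours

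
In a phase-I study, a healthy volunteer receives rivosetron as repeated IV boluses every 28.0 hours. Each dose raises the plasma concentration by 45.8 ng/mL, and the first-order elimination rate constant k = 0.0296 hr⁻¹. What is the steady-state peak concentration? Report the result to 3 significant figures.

Fraction remaining after one interval: e^(−kτ) = e^(−0.02960 × 28.0) = 0.4366
R = 1 / (1 − 0.4366) = 1.775
Css,max = 45.8 × 1.775 ≈ 81.3 ng/mL

81.3 ng/mL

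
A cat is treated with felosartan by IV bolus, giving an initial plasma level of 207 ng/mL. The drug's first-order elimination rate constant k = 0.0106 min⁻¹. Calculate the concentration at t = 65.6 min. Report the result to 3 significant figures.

C(t) = C₀ e^(−kt) = 207 × e^(−0.01060 × 65.6) = 207 × e^(−0.6954) = 207 × 0.4989 ≈ 103 ng/mL

103 ng/mL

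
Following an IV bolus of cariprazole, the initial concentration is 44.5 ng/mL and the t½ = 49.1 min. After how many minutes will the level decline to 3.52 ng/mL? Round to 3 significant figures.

180 minutes

k = ln 2 / 49.1 = 0.01412 min⁻¹
C(t) = C₀ e^(−kt)  ⇒  t = ln(C₀/C) / k
t = ln(44.5/3.52) / 0.01412 = 2.537 / 0.01412 ≈ 180 minutes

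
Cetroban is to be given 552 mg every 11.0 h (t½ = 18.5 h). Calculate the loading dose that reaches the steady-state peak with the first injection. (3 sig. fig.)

k = ln 2 / 18.5 = 0.03747 h⁻¹
Accumulation ratio R = 1 / (1 − e^(−kτ)) = 1 / (1 − e^(−0.03747×11.0)) = 1 / (1 − 0.6622) = 2.961
Loading dose = maintenance dose × R = 552 × 2.961 ≈ 1630 mg

1630 mg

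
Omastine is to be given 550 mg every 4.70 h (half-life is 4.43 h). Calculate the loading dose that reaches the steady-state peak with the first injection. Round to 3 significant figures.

k = ln 2 / 4.43 = 0.1565 h⁻¹
Accumulation ratio R = 1 / (1 − e^(−kτ)) = 1 / (1 − e^(−0.1565×4.70)) = 1 / (1 − 0.4793) = 1.921
Loading dose = maintenance dose × R = 550 × 1.921 ≈ 1060 mg

1060 mg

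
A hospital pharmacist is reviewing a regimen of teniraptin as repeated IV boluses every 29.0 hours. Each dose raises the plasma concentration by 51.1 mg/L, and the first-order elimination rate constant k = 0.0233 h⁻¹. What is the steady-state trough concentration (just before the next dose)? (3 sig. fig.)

52.9 mg/L

Fraction remaining after one interval: e^(−kτ) = e^(−0.02330 × 29.0) = 0.5088
R = 1 / (1 − 0.5088) = 2.036
Css,max = 51.1 × 2.036 = 104.0 mg/L
Css,min = Css,max × e^(−kτ) = 104.0 × 0.5088 ≈ 52.9 mg/L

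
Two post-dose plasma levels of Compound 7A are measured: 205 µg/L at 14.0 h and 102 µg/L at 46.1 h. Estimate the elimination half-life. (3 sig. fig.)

k = ln(C₁/C₂) / (t₂ − t₁) = ln(205/102) / (46.1 − 14.0)
  = 0.6980 / 32.10 = 0.02175 h⁻¹
t½ = ln 2 / k = ln 2 / 0.02175 ≈ 31.9 hours

31.9 hours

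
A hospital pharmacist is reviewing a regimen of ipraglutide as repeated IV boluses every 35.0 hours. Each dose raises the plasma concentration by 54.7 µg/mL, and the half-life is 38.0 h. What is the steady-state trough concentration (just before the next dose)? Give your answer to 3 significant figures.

61.2 µg/mL

k = ln 2 / 38.0 = 0.01824 h⁻¹
Fraction remaining after one interval: e^(−kτ) = e^(−0.01824 × 35.0) = 0.5281
R = 1 / (1 − 0.5281) = 2.119
Css,max = 54.7 × 2.119 = 115.9 µg/mL
Css,min = Css,max × e^(−kτ) = 115.9 × 0.5281 ≈ 61.2 µg/mL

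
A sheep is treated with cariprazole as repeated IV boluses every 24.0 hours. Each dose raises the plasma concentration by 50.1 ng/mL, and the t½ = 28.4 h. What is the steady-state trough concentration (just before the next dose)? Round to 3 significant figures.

k = ln 2 / 28.4 = 0.02441 h⁻¹
Fraction remaining after one interval: e^(−kτ) = e^(−0.02441 × 24.0) = 0.5567
R = 1 / (1 − 0.5567) = 2.256
Css,max = 50.1 × 2.256 = 113.0 ng/mL
Css,min = Css,max × e^(−kτ) = 113.0 × 0.5567 ≈ 62.9 ng/mL

62.9 ng/mL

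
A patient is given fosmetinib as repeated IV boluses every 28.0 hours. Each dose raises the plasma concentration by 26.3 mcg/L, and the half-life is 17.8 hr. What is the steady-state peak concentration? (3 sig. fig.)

39.6 mcg/L

k = ln 2 / 17.8 = 0.03894 hr⁻¹
Fraction remaining after one interval: e^(−kτ) = e^(−0.03894 × 28.0) = 0.3361
R = 1 / (1 − 0.3361) = 1.506
Css,max = 26.3 × 1.506 ≈ 39.6 mcg/L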